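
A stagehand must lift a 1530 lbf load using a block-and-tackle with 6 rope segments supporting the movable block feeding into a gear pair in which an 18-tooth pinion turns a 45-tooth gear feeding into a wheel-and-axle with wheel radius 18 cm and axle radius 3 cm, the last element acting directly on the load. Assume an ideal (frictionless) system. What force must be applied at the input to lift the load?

17 lbf

Block-and-tackle MA = number of supporting rope parts = 6.
Gear pair MA = 45/18 = 2.5.
Wheel-and-axle MA = R/r = 18/3 = 6.
Combined ideal MA = 6 × 2.5 × 6 = 90.
Effort = load / MA = 1530 / 90 = 17 lbf.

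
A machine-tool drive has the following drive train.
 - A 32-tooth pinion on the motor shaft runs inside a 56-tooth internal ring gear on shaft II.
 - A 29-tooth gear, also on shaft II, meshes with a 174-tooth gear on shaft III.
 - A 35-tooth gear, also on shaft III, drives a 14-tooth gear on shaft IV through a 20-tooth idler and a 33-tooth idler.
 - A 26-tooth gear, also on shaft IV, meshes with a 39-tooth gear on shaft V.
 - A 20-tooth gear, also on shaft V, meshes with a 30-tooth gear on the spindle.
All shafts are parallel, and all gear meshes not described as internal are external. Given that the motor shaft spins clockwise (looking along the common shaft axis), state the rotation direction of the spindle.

clockwise

the motor shaft → shaft II: internal mesh, same direction → CW.
shaft II → shaft III: external mesh, 1 reversal → CCW.
shaft III → shaft IV: driver → idler → idler → driven is 3 external meshes, 3 reversals → CW.
shaft IV → shaft V: external mesh, 1 reversal → CCW.
shaft V → the spindle: external mesh, 1 reversal → CW.
6 reversals in total — an even number — so the spindle turns the same way as the motor shaft.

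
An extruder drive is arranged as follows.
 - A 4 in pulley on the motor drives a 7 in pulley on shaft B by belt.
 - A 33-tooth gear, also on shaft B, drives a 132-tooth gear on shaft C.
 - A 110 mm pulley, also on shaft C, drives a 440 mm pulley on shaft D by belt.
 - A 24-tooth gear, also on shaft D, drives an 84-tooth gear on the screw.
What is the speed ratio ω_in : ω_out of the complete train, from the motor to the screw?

98

Each stage contributes driven/driver: belt 7/4 = 1.75, gear mesh 132/33 = 4, belt 440/110 = 4, gear mesh 84/24 = 3.5.
Overall: 1.75 × 4 × 4 × 3.5 = 98.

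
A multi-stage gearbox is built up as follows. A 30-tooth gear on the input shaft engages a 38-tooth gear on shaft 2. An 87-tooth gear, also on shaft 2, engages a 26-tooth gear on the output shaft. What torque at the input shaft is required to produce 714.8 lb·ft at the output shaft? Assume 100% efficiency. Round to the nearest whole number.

1888 lb·ft

Overall ratio R = 1.2667 × 0.29885 = 0.37854.
Input torque = output torque / R = 714.8 / 0.37854 = 1888.3 lb·ft.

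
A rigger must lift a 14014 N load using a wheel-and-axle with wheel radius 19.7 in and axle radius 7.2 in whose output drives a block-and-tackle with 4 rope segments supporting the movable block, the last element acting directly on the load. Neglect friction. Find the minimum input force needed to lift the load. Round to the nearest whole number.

1280 N

Wheel-and-axle MA = R/r = 19.7/7.2 = 2.7361.
Block-and-tackle MA = number of supporting rope parts = 4.
Combined ideal MA = 2.7361 × 4 = 10.944.
Effort = load / MA = 14014 / 10.944 = 1280.5 N.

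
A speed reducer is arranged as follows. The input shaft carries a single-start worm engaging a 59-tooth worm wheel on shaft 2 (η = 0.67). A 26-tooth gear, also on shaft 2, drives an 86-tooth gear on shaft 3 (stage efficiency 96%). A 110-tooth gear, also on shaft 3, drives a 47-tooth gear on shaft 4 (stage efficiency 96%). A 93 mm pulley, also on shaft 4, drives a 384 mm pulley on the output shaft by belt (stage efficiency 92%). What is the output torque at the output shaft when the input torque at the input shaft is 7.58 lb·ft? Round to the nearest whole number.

Worm: ratio = 59/1 = 59; torque at shaft 2 = 7.58 × 59 × 0.67 = 299.64 lb·ft.
Gear mesh: ratio = 86/26 = 3.3077; torque at shaft 3 = 299.64 × 3.3077 × 0.96 = 951.46 lb·ft.
Gear mesh: ratio = 47/110 = 0.42727; torque at shaft 4 = 951.46 × 0.42727 × 0.96 = 390.27 lb·ft.
Belt: ratio = 384/93 = 4.129; torque at the output shaft = 390.27 × 4.129 × 0.92 = 1482.5 lb·ft.

1483 lb·ft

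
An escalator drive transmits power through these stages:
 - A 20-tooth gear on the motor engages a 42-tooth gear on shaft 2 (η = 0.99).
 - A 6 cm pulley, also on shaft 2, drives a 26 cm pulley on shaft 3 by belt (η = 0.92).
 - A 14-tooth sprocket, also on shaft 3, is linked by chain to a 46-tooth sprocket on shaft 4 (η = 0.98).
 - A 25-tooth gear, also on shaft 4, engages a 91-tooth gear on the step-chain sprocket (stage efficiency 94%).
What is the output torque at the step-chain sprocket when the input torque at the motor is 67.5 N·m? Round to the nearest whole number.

6164 N·m

gear mesh 42/20 = 2.1 → τ = 67.5·2.1·0.99 = 140.33 N·m
belt 26/6 = 4.3333 → τ = 140.33·4.3333·0.92 = 559.46 N·m
chain 46/14 = 3.2857 → τ = 559.46·3.2857·0.98 = 1801.5 N·m
gear mesh 91/25 = 3.64 → τ = 1801.5·3.64·0.94 = 6163.9 N·m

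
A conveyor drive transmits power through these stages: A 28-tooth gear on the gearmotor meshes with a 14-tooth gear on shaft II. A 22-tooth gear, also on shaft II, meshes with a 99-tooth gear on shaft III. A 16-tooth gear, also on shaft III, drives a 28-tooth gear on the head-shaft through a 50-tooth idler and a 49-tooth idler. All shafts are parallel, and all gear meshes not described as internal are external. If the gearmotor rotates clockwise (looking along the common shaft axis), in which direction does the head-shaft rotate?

counterclockwise

the gearmotor → shaft II: external mesh, 1 reversal → CCW.
shaft II → shaft III: external mesh, 1 reversal → CW.
shaft III → the head-shaft: driver → idler → idler → driven is 3 external meshes, 3 reversals → CCW.
5 reversals in total — an odd number — so the head-shaft turns opposite to the gearmotor.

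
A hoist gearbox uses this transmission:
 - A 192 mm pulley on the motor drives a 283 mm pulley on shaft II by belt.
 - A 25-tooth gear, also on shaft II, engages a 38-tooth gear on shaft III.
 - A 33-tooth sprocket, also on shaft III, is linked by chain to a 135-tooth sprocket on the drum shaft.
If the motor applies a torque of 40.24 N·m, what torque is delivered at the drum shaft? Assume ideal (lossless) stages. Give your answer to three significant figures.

After the belt (283/192): 40.24 × 1.474 = 59.312 N·m
After the gear mesh (38/25): 59.312 × 1.52 = 90.154 N·m
After the chain (135/33): 90.154 × 4.0909 = 368.81 N·m

369 N·m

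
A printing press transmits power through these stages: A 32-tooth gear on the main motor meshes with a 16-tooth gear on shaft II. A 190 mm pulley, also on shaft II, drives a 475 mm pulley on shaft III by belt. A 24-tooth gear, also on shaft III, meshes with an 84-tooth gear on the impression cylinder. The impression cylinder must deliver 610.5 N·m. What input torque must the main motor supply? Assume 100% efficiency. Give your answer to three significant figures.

140 N·m

Overall ratio R = 0.5 × 2.5 × 3.5 = 4.375.
Input torque = output torque / R = 610.5 / 4.375 = 139.54 N·m.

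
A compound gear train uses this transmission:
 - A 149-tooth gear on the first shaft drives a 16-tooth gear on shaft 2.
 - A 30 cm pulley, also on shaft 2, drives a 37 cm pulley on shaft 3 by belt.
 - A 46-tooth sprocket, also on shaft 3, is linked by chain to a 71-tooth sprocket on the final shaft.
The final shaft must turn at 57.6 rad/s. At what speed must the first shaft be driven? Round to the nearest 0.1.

Overall ratio R = 0.10738 × 1.2333 × 1.5435 = 0.20442.
Required input speed = output speed × R = 57.6 × 0.20442 = 11.774 rad/s.

11.8 rad/s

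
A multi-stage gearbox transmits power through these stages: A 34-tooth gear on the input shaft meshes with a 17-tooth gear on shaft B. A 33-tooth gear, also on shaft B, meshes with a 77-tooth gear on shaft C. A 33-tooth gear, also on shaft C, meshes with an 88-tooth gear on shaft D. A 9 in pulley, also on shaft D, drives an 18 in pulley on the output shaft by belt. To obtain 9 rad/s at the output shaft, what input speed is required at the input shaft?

56 rad/s

Overall ratio R = 0.5 × 2.3333 × 2.6667 × 2 = 6.2222.
Required input speed = output speed × R = 9 × 6.2222 = 56 rad/s.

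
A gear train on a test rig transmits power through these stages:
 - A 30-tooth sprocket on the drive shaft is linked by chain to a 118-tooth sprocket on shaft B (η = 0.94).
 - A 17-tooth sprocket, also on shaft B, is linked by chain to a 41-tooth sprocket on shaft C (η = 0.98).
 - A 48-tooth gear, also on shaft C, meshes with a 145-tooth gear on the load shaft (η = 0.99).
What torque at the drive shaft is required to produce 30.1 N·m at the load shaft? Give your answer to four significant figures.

1.152 N·m

Overall ratio R = 3.9333 × 2.4118 × 3.0208 = 28.656; overall efficiency η = 0.94 × 0.98 × 0.99 = 0.9120.
Input torque = output torque / (R × η) = 30.1 / (28.656 × 0.9120) = 1.1517 N·m.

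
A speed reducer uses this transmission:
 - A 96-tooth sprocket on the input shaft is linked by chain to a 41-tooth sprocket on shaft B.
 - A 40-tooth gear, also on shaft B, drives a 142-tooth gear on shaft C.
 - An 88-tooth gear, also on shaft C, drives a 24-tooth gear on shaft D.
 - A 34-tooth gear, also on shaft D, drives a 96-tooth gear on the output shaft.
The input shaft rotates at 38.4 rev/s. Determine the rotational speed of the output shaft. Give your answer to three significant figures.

chain 41/96 = 0.42708 → 38.4/0.42708 = 89.912 rev/s
gear mesh 142/40 = 3.55 → 89.912/3.55 = 25.327 rev/s
gear mesh 24/88 = 0.27273 → 25.327/0.27273 = 92.867 rev/s
gear mesh 96/34 = 2.8235 → 92.867/2.8235 = 32.89 rev/s

32.9 rev/s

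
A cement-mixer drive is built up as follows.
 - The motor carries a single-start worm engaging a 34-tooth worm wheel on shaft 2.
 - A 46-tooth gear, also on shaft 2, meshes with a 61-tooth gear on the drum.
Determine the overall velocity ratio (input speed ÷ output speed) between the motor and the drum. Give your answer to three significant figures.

Each stage contributes driven/driver: worm 34/1 = 34, gear mesh 61/46 = 1.3261.
Overall: 34 × 1.3261 = 45.087.

45.1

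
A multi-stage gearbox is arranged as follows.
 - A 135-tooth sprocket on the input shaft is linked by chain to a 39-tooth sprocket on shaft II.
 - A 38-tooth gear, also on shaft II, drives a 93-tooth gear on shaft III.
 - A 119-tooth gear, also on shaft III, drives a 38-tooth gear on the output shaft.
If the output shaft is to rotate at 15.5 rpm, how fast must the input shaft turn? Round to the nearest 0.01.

Overall ratio R = 0.28889 × 2.4474 × 0.31933 = 0.22577.
Required input speed = output speed × R = 15.5 × 0.22577 = 3.4994 rpm.

3.50 rpm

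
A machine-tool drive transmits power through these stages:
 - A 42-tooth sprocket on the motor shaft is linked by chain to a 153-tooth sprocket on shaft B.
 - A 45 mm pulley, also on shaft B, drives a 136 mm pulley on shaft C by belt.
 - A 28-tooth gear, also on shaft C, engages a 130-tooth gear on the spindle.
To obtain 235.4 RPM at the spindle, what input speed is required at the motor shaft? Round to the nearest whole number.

Overall ratio R = 3.6429 × 3.0222 × 4.6429 = 51.116.
Required input speed = output speed × R = 235.4 × 51.116 = 12033 RPM.

12033 RPM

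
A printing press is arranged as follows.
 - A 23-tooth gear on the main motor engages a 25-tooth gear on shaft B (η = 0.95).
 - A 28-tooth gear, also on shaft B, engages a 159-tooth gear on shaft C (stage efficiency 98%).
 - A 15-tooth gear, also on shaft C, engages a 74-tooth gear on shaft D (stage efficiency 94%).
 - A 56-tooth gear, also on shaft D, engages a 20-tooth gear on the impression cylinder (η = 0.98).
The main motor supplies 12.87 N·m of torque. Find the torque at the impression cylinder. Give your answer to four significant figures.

Gear mesh: ratio = 25/23 = 1.087; torque at shaft B = 12.87 × 1.087 × 0.95 = 13.29 N·m.
Gear mesh: ratio = 159/28 = 5.6786; torque at shaft C = 13.29 × 5.6786 × 0.98 = 73.957 N·m.
Gear mesh: ratio = 74/15 = 4.9333; torque at shaft D = 73.957 × 4.9333 × 0.94 = 342.96 N·m.
Gear mesh: ratio = 20/56 = 0.35714; torque at the impression cylinder = 342.96 × 0.35714 × 0.98 = 120.04 N·m.

120.0 N·m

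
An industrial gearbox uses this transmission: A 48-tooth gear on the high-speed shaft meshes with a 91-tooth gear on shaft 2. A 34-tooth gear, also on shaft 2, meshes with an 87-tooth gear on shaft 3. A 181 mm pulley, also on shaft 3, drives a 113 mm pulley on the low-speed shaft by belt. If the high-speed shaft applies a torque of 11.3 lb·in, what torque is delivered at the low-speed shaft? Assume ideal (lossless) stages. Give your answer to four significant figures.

gear mesh 91/48 = 1.8958 → τ = 11.3·1.8958 = 21.423 lb·in
gear mesh 87/34 = 2.5588 → τ = 21.423·2.5588 = 54.817 lb·in
belt 113/181 = 0.62431 → τ = 54.817·0.62431 = 34.223 lb·in

34.22 lb·in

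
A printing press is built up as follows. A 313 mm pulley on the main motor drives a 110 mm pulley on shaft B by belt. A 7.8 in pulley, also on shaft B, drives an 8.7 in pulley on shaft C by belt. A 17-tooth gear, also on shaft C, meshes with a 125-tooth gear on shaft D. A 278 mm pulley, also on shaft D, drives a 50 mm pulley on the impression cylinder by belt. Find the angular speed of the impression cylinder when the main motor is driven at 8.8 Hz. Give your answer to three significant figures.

belt 110/313 = 0.35144 → 8.8/0.35144 = 25.04 Hz
belt 8.7/7.8 = 1.1154 → 25.04/1.1154 = 22.45 Hz
gear mesh 125/17 = 7.3529 → 22.45/7.3529 = 3.0532 Hz
belt 50/278 = 0.17986 → 3.0532/0.17986 = 16.976 Hz

17.0 Hz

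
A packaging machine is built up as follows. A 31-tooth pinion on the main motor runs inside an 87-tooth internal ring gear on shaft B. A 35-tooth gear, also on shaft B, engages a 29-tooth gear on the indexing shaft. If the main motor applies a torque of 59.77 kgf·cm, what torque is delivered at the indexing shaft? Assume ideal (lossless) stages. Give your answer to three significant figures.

139 kgf·cm

internal gear 87/31 = 2.8065 → τ = 59.77·2.8065 = 167.74 kgf·cm
gear mesh 29/35 = 0.82857 → τ = 167.74·0.82857 = 138.99 kgf·cm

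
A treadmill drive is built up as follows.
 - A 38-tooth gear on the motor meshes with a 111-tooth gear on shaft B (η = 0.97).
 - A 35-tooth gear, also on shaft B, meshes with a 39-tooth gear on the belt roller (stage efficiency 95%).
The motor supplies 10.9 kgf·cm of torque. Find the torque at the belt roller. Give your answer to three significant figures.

After the gear mesh (111/38): 10.9 × 2.9211 × 0.97 = 30.884 kgf·cm
After the gear mesh (39/35): 30.884 × 1.1143 × 0.95 = 32.693 kgf·cm

32.7 kgf·cm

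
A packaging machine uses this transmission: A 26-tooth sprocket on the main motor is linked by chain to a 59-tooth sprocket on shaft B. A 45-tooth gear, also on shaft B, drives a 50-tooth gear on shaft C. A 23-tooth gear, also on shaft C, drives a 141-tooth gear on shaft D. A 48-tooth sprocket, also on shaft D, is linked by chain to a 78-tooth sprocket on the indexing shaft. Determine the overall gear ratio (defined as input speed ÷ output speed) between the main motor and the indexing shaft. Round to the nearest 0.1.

25.1

Each stage contributes driven/driver: chain 59/26 = 2.2692, gear mesh 50/45 = 1.1111, gear mesh 141/23 = 6.1304, chain 78/48 = 1.625.
Overall: 2.2692 × 1.1111 × 6.1304 × 1.625 = 25.118.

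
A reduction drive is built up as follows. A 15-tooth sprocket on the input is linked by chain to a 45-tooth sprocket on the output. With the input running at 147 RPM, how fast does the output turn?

49 RPM

Chain: ratio = 45/15 = 3, so the output turns at 147 / 3 = 49 RPM.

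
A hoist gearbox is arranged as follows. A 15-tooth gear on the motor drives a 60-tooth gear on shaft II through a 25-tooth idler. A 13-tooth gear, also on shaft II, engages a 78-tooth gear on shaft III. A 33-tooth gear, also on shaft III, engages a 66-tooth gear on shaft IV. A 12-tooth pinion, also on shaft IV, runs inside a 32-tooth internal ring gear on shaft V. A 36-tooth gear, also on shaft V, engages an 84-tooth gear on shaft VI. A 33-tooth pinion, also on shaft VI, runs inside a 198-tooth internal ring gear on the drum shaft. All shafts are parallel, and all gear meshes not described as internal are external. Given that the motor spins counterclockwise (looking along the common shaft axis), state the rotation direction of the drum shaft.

the motor → shaft II: driver → idler → driven is 2 external meshes, 2 reversals → CCW.
shaft II → shaft III: external mesh, 1 reversal → CW.
shaft III → shaft IV: external mesh, 1 reversal → CCW.
shaft IV → shaft V: internal mesh, same direction → CCW.
shaft V → shaft VI: external mesh, 1 reversal → CW.
shaft VI → the drum shaft: internal mesh, same direction → CW.
5 reversals in total — an odd number — so the drum shaft turns opposite to the motor.

clockwise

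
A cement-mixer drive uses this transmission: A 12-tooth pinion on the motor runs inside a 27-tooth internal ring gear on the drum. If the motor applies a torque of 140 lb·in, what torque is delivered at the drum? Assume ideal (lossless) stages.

internal gear 27/12 = 2.25 → τ = 140·2.25 = 315 lb·in

315 lb·in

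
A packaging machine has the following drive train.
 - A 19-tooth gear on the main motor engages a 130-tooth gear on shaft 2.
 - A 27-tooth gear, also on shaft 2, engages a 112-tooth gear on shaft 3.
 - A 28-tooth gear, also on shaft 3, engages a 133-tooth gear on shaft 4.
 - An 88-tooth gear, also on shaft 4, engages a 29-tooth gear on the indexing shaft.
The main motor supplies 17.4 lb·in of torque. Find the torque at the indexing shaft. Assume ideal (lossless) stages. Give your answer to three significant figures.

gear mesh 130/19 = 6.8421 → τ = 17.4·6.8421 = 119.05 lb·in
gear mesh 112/27 = 4.1481 → τ = 119.05·4.1481 = 493.85 lb·in
gear mesh 133/28 = 4.75 → τ = 493.85·4.75 = 2345.8 lb·in
gear mesh 29/88 = 0.32955 → τ = 2345.8·0.32955 = 773.04 lb·in

773 lb·in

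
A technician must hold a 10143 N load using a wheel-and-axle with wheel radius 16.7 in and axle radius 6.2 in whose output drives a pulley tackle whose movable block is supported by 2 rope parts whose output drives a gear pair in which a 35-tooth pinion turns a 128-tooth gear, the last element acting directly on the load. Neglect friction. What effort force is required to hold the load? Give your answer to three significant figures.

515 N

Wheel-and-axle MA = R/r = 16.7/6.2 = 2.6935.
Block-and-tackle MA = number of supporting rope parts = 2.
Gear pair MA = 128/35 = 3.6571.
Combined ideal MA = 2.6935 × 2 × 3.6571 = 19.701.
Effort = load / MA = 10143 / 19.701 = 514.84 N.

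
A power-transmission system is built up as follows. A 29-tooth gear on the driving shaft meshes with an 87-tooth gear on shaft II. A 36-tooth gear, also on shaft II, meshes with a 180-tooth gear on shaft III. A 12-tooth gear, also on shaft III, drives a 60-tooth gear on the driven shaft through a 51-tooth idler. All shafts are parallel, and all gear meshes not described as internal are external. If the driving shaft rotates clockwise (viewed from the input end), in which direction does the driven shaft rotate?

the driving shaft → shaft II: external mesh, 1 reversal → CCW.
shaft II → shaft III: external mesh, 1 reversal → CW.
shaft III → the driven shaft: driver → idler → driven is 2 external meshes, 2 reversals → CW.
4 reversals in total — an even number — so the driven shaft turns the same way as the driving shaft.

clockwise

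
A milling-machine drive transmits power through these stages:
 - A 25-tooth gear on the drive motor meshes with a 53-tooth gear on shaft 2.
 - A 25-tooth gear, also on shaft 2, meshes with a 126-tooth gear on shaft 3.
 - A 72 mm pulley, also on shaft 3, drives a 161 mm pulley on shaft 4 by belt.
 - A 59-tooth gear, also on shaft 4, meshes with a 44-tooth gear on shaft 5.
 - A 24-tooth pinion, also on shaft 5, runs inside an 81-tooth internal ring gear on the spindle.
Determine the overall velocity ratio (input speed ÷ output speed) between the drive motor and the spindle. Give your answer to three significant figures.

Each stage contributes driven/driver: gear mesh 53/25 = 2.12, gear mesh 126/25 = 5.04, belt 161/72 = 2.2361, gear mesh 44/59 = 0.74576, internal gear 81/24 = 3.375.
Overall: 2.12 × 5.04 × 2.2361 × 0.74576 × 3.375 = 60.136.

60.1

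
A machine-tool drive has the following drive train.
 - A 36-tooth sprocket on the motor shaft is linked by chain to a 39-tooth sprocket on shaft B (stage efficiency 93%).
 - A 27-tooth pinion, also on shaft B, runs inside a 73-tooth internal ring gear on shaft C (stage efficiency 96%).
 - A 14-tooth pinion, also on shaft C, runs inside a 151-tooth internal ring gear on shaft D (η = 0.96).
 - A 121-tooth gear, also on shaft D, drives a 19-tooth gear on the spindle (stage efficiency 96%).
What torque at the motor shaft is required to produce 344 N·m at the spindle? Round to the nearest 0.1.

84.3 N·m

Overall ratio R = 1.0833 × 2.7037 × 10.786 × 0.15702 = 4.9606; overall efficiency η = 0.93 × 0.96 × 0.96 × 0.96 = 0.8228.
Input torque = output torque / (R × η) = 344 / (4.9606 × 0.8228) = 84.28 N·m.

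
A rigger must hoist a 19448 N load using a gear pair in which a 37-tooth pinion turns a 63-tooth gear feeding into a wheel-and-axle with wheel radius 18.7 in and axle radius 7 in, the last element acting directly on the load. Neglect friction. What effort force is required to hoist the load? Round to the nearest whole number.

Gear pair MA = 63/37 = 1.7027.
Wheel-and-axle MA = R/r = 18.7/7 = 2.6714.
Combined ideal MA = 1.7027 × 2.6714 = 4.5486.
Effort = load / MA = 19448 / 4.5486 = 4275.6 N.

4276 N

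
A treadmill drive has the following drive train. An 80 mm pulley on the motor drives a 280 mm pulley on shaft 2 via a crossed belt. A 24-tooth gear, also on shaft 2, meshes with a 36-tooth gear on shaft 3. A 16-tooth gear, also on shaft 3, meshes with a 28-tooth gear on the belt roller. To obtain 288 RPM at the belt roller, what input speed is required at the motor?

Overall ratio R = 3.5 × 1.5 × 1.75 = 9.1875.
Required input speed = output speed × R = 288 × 9.1875 = 2646 RPM.

2646 RPM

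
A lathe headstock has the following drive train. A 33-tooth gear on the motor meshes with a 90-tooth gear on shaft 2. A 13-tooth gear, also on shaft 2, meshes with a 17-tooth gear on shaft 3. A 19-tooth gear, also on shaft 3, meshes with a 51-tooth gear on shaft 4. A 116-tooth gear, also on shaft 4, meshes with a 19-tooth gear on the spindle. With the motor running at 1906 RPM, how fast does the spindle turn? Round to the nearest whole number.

1216 RPM

Gear mesh: ratio = 90/33 = 2.7273, so shaft 2 turns at 1906 / 2.7273 = 698.87 RPM.
Gear mesh: ratio = 17/13 = 1.3077, so shaft 3 turns at 698.87 / 1.3077 = 534.43 RPM.
Gear mesh: ratio = 51/19 = 2.6842, so shaft 4 turns at 534.43 / 2.6842 = 199.1 RPM.
Gear mesh: ratio = 19/116 = 0.16379, so the spindle turns at 199.1 / 0.16379 = 1215.6 RPM.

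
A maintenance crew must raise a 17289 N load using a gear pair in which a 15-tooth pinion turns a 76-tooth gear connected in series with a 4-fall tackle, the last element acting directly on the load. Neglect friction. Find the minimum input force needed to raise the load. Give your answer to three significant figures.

Gear pair MA = 76/15 = 5.0667.
Block-and-tackle MA = number of supporting rope parts = 4.
Combined ideal MA = 5.0667 × 4 = 20.267.
Effort = load / MA = 17289 / 20.267 = 853.08 N.

853 N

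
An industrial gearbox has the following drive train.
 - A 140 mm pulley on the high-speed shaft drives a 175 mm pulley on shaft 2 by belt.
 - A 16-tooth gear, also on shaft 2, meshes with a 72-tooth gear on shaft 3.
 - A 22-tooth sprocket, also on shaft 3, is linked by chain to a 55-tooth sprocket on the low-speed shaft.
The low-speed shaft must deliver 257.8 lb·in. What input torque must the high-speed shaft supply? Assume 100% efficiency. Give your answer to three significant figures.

Overall ratio R = 1.25 × 4.5 × 2.5 = 14.062.
Input torque = output torque / R = 257.8 / 14.062 = 18.332 lb·in.

18.3 lb·in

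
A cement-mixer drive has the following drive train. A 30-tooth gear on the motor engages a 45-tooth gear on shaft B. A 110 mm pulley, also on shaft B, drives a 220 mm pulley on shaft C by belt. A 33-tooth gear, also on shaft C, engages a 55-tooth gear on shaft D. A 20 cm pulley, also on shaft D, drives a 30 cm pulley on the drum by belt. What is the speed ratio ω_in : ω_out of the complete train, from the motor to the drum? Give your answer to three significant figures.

7.50

Each stage contributes driven/driver: gear mesh 45/30 = 1.5, belt 220/110 = 2, gear mesh 55/33 = 1.6667, belt 30/20 = 1.5.
Overall: 1.5 × 2 × 1.6667 × 1.5 = 7.5.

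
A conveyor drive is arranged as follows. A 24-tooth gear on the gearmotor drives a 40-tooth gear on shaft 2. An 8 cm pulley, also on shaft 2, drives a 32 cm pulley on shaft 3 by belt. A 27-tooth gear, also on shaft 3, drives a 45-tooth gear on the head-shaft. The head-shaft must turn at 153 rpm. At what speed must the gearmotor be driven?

1700 rpm

Overall ratio R = 1.6667 × 4 × 1.6667 = 11.111.
Required input speed = output speed × R = 153 × 11.111 = 1700 rpm.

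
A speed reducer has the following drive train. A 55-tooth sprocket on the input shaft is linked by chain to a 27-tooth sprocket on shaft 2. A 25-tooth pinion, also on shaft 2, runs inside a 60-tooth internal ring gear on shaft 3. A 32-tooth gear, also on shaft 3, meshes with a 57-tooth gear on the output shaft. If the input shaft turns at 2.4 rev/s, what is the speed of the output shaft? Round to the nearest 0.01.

Chain: ratio = 27/55 = 0.49091, so shaft 2 turns at 2.4 / 0.49091 = 4.8889 rev/s.
Internal gear: ratio = 60/25 = 2.4, so shaft 3 turns at 4.8889 / 2.4 = 2.037 rev/s.
Gear mesh: ratio = 57/32 = 1.7812, so the output shaft turns at 2.037 / 1.7812 = 1.1436 rev/s.

1.14 rev/s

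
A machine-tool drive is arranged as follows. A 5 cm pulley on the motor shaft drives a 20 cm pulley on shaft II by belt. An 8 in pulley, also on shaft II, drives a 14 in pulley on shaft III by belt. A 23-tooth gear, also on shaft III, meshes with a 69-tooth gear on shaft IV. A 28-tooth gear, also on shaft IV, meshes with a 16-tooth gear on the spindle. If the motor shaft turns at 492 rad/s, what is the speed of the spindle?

belt 20/5 = 4 → 492/4 = 123 rad/s
belt 14/8 = 1.75 → 123/1.75 = 70.286 rad/s
gear mesh 69/23 = 3 → 70.286/3 = 23.429 rad/s
gear mesh 16/28 = 0.57143 → 23.429/0.57143 = 41 rad/s

41 rad/s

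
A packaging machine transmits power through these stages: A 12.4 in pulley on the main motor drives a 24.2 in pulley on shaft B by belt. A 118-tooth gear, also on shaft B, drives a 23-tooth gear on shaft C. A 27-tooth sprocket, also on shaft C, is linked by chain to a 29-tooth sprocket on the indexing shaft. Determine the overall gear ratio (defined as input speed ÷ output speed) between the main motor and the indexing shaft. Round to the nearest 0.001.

0.409

Each stage contributes driven/driver: belt 24.2/12.4 = 1.9516, gear mesh 23/118 = 0.19492, chain 29/27 = 1.0741.
Overall: 1.9516 × 0.19492 × 1.0741 = 0.40858.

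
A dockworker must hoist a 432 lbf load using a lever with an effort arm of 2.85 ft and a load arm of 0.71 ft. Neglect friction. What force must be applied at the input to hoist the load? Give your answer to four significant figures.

107.6 lbf

Lever MA = effort arm / load arm = 2.85/0.71 = 4.0141.
Effort = load / MA = 432 / 4.0141 = 107.62 lbf.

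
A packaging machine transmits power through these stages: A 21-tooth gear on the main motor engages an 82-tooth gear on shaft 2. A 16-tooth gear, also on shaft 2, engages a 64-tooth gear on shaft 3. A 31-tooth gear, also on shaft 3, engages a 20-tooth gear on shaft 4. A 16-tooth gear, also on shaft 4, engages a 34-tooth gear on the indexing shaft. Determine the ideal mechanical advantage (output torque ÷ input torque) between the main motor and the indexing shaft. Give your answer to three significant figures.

21.4

Each stage contributes driven/driver: gear mesh 82/21 = 3.9048, gear mesh 64/16 = 4, gear mesh 20/31 = 0.64516, gear mesh 34/16 = 2.125.
Overall: 3.9048 × 4 × 0.64516 × 2.125 = 21.413.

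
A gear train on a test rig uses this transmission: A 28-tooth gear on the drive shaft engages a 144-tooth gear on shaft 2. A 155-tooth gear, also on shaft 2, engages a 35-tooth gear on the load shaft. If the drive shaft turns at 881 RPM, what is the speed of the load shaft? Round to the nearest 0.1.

gear mesh 144/28 = 5.1429 → 881/5.1429 = 171.31 RPM
gear mesh 35/155 = 0.22581 → 171.31/0.22581 = 758.64 RPM

758.6 RPM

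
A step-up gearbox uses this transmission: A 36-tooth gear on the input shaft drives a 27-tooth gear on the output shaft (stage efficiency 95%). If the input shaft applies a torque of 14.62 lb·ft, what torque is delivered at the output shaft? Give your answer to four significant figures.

gear mesh 27/36 = 0.75 → τ = 14.62·0.75·0.95 = 10.417 lb·ft

10.42 lb·ft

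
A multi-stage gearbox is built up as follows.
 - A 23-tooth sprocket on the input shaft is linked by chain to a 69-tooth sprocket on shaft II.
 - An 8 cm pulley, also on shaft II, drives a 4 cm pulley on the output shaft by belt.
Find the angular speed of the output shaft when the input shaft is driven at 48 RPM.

the input shaft → shaft II (chain, 69/23): 48 ÷ 3 = 16 RPM
shaft II → the output shaft (belt, 4/8): 16 ÷ 0.5 = 32 RPM

32 RPM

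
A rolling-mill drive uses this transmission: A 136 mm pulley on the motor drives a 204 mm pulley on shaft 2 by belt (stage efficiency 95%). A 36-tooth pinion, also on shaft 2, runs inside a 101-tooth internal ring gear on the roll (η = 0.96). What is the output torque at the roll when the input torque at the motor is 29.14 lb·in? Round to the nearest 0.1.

111.8 lb·in

After the belt (204/136): 29.14 × 1.5 × 0.95 = 41.524 lb·in
After the internal gear (101/36): 41.524 × 2.8056 × 0.96 = 111.84 lb·in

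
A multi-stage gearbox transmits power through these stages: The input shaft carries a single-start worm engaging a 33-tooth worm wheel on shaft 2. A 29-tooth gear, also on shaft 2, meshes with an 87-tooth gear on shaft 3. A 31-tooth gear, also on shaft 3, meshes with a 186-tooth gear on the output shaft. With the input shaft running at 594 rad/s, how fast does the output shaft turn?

1 rad/s

Worm: ratio = 33/1 = 33, so shaft 2 turns at 594 / 33 = 18 rad/s.
Gear mesh: ratio = 87/29 = 3, so shaft 3 turns at 18 / 3 = 6 rad/s.
Gear mesh: ratio = 186/31 = 6, so the output shaft turns at 6 / 6 = 1 rad/s.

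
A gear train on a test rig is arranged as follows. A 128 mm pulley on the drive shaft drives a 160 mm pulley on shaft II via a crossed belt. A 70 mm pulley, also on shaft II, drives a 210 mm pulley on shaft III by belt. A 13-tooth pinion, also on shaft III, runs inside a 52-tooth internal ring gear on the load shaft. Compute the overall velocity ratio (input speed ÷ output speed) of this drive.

Each stage contributes driven/driver: belt 160/128 = 1.25, belt 210/70 = 3, internal gear 52/13 = 4.
Overall: 1.25 × 3 × 4 = 15.

15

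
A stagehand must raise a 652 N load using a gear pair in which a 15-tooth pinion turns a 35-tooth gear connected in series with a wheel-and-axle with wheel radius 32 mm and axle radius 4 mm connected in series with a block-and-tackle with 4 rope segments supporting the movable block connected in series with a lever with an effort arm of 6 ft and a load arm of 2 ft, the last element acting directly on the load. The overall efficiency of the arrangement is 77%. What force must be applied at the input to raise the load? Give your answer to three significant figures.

3.78 N

Gear pair MA = 35/15 = 2.3333.
Wheel-and-axle MA = R/r = 32/4 = 8.
Block-and-tackle MA = number of supporting rope parts = 4.
Lever MA = effort arm / load arm = 6/2 = 3.
Combined ideal MA = 2.3333 × 8 × 4 × 3 = 224.
Actual MA = 224 × 0.77 = 172.48.
Effort = load / actual MA = 652 / 172.48 = 3.7801 N.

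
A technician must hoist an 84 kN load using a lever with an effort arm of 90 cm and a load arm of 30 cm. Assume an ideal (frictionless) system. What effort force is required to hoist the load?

Lever MA = effort arm / load arm = 90/30 = 3.
Effort = load / MA = 84 / 3 = 28 kN.

28 kN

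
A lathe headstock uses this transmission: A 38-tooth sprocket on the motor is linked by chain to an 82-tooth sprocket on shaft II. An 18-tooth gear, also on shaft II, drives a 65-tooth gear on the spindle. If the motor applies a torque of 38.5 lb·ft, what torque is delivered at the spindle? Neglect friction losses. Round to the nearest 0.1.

After the chain (82/38): 38.5 × 2.1579 = 83.079 lb·ft
After the gear mesh (65/18): 83.079 × 3.6111 = 300.01 lb·ft

300.0 lb·ft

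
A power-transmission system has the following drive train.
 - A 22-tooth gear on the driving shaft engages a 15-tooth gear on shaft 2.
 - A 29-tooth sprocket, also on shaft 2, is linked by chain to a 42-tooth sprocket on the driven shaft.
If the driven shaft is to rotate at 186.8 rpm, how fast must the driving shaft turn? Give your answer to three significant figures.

184 rpm

Overall ratio R = 0.68182 × 1.4483 = 0.98746.
Required input speed = output speed × R = 186.8 × 0.98746 = 184.46 rpm.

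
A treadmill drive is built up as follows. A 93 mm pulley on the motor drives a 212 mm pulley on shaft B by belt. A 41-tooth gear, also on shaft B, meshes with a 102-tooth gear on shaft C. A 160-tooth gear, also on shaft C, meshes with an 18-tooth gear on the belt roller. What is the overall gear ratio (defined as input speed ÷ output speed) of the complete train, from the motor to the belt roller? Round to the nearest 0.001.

0.638

Each stage contributes driven/driver: belt 212/93 = 2.2796, gear mesh 102/41 = 2.4878, gear mesh 18/160 = 0.1125.
Overall: 2.2796 × 2.4878 × 0.1125 = 0.638.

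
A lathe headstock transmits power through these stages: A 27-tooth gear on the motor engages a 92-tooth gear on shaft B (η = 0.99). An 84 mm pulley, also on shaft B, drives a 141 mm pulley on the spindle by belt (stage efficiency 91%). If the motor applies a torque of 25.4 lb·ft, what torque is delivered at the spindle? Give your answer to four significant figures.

gear mesh 92/27 = 3.4074 → τ = 25.4·3.4074·0.99 = 85.683 lb·ft
belt 141/84 = 1.6786 → τ = 85.683·1.6786·0.91 = 130.88 lb·ft

130.9 lb·ft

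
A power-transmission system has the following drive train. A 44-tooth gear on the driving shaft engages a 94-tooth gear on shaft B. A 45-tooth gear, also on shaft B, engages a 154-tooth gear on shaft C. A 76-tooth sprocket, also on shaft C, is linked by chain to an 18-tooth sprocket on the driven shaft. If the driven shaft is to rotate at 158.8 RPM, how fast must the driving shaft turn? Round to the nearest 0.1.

275.0 RPM

Overall ratio R = 2.1364 × 3.4222 × 0.23684 = 1.7316.
Required input speed = output speed × R = 158.8 × 1.7316 = 274.97 RPM.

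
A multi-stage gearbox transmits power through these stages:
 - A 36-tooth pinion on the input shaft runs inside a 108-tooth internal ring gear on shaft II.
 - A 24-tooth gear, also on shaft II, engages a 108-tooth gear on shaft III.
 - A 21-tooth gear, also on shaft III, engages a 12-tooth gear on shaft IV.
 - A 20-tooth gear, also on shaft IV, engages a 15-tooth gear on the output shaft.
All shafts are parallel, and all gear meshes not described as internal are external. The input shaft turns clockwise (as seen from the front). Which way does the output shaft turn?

anticlockwise

the input shaft → shaft II: internal mesh, same direction → CW.
shaft II → shaft III: external mesh, 1 reversal → CCW.
shaft III → shaft IV: external mesh, 1 reversal → CW.
shaft IV → the output shaft: external mesh, 1 reversal → CCW.
3 reversals in total — an odd number — so the output shaft turns opposite to the input shaft.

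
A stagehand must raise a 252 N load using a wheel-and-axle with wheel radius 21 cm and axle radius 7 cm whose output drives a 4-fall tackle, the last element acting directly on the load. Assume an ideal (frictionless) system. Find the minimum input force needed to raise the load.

21 N

Wheel-and-axle MA = R/r = 21/7 = 3.
Block-and-tackle MA = number of supporting rope parts = 4.
Combined ideal MA = 3 × 4 = 12.
Effort = load / MA = 252 / 12 = 21 N.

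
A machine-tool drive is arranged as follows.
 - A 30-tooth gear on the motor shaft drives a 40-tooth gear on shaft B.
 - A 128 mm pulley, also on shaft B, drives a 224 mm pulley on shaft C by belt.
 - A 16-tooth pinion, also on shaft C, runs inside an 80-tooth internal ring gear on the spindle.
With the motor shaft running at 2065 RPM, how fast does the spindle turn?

177 RPM

gear mesh 40/30 = 1.3333 → 2065/1.3333 = 1548.8 RPM
belt 224/128 = 1.75 → 1548.8/1.75 = 885 RPM
internal gear 80/16 = 5 → 885/5 = 177 RPM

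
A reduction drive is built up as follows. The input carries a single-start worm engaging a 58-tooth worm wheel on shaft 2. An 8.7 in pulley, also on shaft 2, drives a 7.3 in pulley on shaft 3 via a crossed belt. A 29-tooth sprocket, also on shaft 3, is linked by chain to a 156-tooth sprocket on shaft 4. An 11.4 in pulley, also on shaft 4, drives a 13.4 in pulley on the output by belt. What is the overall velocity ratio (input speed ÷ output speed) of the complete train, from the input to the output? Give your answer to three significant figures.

Each stage contributes driven/driver: worm 58/1 = 58, belt 7.3/8.7 = 0.83908, chain 156/29 = 5.3793, belt 13.4/11.4 = 1.1754.
Overall: 58 × 0.83908 × 5.3793 × 1.1754 = 307.72.

308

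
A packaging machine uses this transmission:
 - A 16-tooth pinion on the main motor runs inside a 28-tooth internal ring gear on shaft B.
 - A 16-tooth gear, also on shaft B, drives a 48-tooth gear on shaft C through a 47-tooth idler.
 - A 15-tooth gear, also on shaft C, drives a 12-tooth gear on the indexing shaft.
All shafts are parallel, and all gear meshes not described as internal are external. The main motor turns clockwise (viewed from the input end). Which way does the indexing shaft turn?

the main motor → shaft B: internal mesh, same direction → CW.
shaft B → shaft C: driver → idler → driven is 2 external meshes, 2 reversals → CW.
shaft C → the indexing shaft: external mesh, 1 reversal → CCW.
3 reversals in total — an odd number — so the indexing shaft turns opposite to the main motor.

counterclockwise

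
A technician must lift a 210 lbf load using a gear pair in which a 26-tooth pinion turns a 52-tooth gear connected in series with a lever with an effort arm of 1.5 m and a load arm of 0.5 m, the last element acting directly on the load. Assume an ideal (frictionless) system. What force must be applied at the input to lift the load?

Gear pair MA = 52/26 = 2.
Lever MA = effort arm / load arm = 1.5/0.5 = 3.
Combined ideal MA = 2 × 3 = 6.
Effort = load / MA = 210 / 6 = 35 lbf.

35 lbf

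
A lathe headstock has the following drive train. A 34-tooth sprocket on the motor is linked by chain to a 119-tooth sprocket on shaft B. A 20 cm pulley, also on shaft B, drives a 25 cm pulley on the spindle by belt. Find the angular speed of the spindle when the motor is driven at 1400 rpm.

chain 119/34 = 3.5 → 1400/3.5 = 400 rpm
belt 25/20 = 1.25 → 400/1.25 = 320 rpm

320 rpm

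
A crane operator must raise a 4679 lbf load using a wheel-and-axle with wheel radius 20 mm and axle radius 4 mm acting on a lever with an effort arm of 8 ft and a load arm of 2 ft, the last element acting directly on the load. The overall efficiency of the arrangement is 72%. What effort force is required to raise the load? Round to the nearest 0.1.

324.9 lbf

Wheel-and-axle MA = R/r = 20/4 = 5.
Lever MA = effort arm / load arm = 8/2 = 4.
Combined ideal MA = 5 × 4 = 20.
Actual MA = 20 × 0.72 = 14.4.
Effort = load / actual MA = 4679 / 14.4 = 324.93 lbf.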